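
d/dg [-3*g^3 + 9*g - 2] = 9 - 9*g^2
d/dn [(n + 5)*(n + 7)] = 2*n + 12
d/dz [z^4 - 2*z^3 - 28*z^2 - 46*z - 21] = 4*z^3 - 6*z^2 - 56*z - 46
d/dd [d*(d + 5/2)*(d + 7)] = 3*d^2 + 19*d + 35/2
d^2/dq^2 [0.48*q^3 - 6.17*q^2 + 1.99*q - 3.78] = 2.88*q - 12.34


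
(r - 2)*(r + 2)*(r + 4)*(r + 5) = r^4 + 9*r^3 + 16*r^2 - 36*r - 80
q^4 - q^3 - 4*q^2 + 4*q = q*(q - 2)*(q - 1)*(q + 2)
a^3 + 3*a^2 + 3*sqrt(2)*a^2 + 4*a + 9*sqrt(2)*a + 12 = (a + 3)*(a + sqrt(2))*(a + 2*sqrt(2))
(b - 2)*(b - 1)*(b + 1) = b^3 - 2*b^2 - b + 2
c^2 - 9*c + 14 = (c - 7)*(c - 2)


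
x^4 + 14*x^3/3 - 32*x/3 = x*(x - 4/3)*(x + 2)*(x + 4)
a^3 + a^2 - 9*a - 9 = (a - 3)*(a + 1)*(a + 3)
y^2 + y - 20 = (y - 4)*(y + 5)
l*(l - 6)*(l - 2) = l^3 - 8*l^2 + 12*l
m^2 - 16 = (m - 4)*(m + 4)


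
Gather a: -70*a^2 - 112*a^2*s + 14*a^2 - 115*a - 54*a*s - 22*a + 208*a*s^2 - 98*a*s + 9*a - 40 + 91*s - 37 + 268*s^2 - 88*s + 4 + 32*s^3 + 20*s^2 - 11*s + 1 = a^2*(-112*s - 56) + a*(208*s^2 - 152*s - 128) + 32*s^3 + 288*s^2 - 8*s - 72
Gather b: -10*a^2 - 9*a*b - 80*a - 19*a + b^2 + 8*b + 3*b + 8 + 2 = -10*a^2 - 99*a + b^2 + b*(11 - 9*a) + 10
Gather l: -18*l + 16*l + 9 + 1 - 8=2 - 2*l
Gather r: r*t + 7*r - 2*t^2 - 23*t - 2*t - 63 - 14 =r*(t + 7) - 2*t^2 - 25*t - 77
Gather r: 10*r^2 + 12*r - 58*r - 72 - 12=10*r^2 - 46*r - 84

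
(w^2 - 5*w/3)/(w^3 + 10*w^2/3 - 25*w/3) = 1/(w + 5)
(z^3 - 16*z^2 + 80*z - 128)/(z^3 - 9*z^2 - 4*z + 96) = (z - 4)/(z + 3)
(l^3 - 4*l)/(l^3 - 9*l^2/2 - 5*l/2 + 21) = 2*l*(l - 2)/(2*l^2 - 13*l + 21)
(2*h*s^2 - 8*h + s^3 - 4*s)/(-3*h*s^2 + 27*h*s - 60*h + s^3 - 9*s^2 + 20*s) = (-2*h*s^2 + 8*h - s^3 + 4*s)/(3*h*s^2 - 27*h*s + 60*h - s^3 + 9*s^2 - 20*s)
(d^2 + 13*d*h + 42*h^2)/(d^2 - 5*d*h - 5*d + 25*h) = (d^2 + 13*d*h + 42*h^2)/(d^2 - 5*d*h - 5*d + 25*h)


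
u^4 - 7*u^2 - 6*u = u*(u - 3)*(u + 1)*(u + 2)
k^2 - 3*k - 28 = (k - 7)*(k + 4)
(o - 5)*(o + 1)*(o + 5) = o^3 + o^2 - 25*o - 25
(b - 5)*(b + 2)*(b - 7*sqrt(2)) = b^3 - 7*sqrt(2)*b^2 - 3*b^2 - 10*b + 21*sqrt(2)*b + 70*sqrt(2)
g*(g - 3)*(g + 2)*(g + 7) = g^4 + 6*g^3 - 13*g^2 - 42*g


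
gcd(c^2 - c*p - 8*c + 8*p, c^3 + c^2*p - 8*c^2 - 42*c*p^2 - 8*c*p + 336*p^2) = c - 8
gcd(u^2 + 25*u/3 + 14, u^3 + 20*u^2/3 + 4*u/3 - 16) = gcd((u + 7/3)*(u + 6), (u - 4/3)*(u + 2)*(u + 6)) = u + 6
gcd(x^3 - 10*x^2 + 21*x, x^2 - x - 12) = 1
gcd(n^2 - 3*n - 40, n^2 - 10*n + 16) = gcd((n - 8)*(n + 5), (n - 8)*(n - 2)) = n - 8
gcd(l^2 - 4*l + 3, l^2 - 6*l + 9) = l - 3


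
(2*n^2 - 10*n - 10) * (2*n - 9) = 4*n^3 - 38*n^2 + 70*n + 90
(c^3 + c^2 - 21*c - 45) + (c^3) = 2*c^3 + c^2 - 21*c - 45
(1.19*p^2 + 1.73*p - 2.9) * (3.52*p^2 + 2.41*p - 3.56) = 4.1888*p^4 + 8.9575*p^3 - 10.2751*p^2 - 13.1478*p + 10.324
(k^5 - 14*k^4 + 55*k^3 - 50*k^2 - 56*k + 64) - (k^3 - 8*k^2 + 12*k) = k^5 - 14*k^4 + 54*k^3 - 42*k^2 - 68*k + 64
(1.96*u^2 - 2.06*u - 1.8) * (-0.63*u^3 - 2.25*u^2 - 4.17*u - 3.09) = -1.2348*u^5 - 3.1122*u^4 - 2.4042*u^3 + 6.5838*u^2 + 13.8714*u + 5.562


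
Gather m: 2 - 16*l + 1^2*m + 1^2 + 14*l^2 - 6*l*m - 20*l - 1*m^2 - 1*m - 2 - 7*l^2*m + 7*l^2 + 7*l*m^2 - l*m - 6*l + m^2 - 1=21*l^2 + 7*l*m^2 - 42*l + m*(-7*l^2 - 7*l)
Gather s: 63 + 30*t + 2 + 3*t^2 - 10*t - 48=3*t^2 + 20*t + 17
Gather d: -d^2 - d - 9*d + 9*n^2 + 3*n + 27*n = -d^2 - 10*d + 9*n^2 + 30*n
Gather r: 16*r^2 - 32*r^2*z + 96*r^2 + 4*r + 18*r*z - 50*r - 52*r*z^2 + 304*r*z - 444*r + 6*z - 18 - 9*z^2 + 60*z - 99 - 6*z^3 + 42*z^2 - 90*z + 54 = r^2*(112 - 32*z) + r*(-52*z^2 + 322*z - 490) - 6*z^3 + 33*z^2 - 24*z - 63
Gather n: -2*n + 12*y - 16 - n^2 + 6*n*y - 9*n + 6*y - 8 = -n^2 + n*(6*y - 11) + 18*y - 24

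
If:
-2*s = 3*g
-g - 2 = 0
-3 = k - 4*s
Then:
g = -2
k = 9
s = 3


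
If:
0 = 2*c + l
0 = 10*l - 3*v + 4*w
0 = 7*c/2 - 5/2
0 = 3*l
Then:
No Solution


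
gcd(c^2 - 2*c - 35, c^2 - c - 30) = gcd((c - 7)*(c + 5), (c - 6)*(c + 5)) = c + 5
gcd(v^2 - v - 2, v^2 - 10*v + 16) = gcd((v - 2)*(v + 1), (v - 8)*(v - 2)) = v - 2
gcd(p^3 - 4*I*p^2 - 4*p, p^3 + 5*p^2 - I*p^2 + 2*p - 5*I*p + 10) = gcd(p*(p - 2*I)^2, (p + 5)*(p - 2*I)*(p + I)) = p - 2*I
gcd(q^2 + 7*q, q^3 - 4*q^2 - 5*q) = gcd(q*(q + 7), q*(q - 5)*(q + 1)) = q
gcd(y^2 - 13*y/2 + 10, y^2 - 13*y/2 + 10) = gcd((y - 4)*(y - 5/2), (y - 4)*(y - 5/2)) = y^2 - 13*y/2 + 10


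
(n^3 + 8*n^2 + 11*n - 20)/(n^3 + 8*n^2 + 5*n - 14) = (n^2 + 9*n + 20)/(n^2 + 9*n + 14)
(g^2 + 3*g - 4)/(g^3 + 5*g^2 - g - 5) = (g + 4)/(g^2 + 6*g + 5)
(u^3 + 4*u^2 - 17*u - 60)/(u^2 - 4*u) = u + 8 + 15/u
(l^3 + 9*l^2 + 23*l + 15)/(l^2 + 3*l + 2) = (l^2 + 8*l + 15)/(l + 2)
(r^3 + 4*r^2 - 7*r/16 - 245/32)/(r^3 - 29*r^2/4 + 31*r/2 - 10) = (8*r^2 + 42*r + 49)/(8*(r^2 - 6*r + 8))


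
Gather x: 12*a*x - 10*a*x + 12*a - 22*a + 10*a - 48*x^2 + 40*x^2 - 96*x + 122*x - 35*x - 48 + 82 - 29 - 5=-8*x^2 + x*(2*a - 9)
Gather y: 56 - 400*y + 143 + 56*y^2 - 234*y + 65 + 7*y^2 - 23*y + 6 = 63*y^2 - 657*y + 270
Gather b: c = c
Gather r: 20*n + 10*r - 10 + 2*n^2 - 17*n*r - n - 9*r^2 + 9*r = 2*n^2 + 19*n - 9*r^2 + r*(19 - 17*n) - 10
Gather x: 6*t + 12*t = 18*t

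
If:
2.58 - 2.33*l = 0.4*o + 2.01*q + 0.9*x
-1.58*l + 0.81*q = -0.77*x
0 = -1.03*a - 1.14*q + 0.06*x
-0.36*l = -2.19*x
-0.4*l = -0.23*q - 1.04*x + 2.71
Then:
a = -29.16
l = 14.76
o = -218.00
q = 26.48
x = 2.43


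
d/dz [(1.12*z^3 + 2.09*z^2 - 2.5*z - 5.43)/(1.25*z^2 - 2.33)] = (1.4*z^4 - 4.7038*z^2 + 3.8356*z + 5.825)/(1.5625*z^4 - 5.825*z^2 + 5.4289)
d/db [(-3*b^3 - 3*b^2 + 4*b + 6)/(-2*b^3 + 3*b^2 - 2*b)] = (-15*b^4 + 28*b^3 + 30*b^2 - 36*b + 12)/(b^2*(4*b^4 - 12*b^3 + 17*b^2 - 12*b + 4))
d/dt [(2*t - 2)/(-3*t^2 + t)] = 2*(3*t^2 - 6*t + 1)/(t^2*(9*t^2 - 6*t + 1))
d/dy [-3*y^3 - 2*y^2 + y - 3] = -9*y^2 - 4*y + 1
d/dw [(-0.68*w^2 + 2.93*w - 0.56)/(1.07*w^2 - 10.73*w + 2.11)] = (4.1613*w^2 - 1.6712*w + 0.173499999999999)/(1.1449*w^4 - 22.9622*w^3 + 119.6483*w^2 - 45.2806*w + 4.4521)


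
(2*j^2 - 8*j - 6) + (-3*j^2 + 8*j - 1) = -j^2 - 7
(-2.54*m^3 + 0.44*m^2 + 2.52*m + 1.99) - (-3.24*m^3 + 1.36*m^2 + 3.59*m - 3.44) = 0.7*m^3 - 0.92*m^2 - 1.07*m + 5.43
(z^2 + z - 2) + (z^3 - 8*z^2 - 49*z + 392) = z^3 - 7*z^2 - 48*z + 390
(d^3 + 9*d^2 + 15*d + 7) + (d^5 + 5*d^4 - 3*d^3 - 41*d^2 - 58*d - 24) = d^5 + 5*d^4 - 2*d^3 - 32*d^2 - 43*d - 17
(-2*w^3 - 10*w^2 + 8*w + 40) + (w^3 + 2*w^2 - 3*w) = -w^3 - 8*w^2 + 5*w + 40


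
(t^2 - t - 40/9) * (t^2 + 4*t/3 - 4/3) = t^4 + t^3/3 - 64*t^2/9 - 124*t/27 + 160/27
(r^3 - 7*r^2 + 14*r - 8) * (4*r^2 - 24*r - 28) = 4*r^5 - 52*r^4 + 196*r^3 - 172*r^2 - 200*r + 224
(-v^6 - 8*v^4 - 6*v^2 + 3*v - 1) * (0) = 0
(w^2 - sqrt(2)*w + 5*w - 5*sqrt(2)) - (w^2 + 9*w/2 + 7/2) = -sqrt(2)*w + w/2 - 5*sqrt(2) - 7/2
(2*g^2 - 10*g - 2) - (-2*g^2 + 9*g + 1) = 4*g^2 - 19*g - 3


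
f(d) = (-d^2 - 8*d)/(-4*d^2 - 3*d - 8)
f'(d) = (-2*d - 8)/(-4*d^2 - 3*d - 8) + (8*d + 3)*(-d^2 - 8*d)/(-4*d^2 - 3*d - 8)^2 = (-29*d^2 + 16*d + 64)/(16*d^4 + 24*d^3 + 73*d^2 + 48*d + 64)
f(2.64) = 0.64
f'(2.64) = -0.05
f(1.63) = 0.67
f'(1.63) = 0.02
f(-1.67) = -0.75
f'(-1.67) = -0.22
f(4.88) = 0.53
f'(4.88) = -0.04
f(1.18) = 0.63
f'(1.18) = 0.15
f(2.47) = 0.65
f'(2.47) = -0.05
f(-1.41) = -0.79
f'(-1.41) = -0.12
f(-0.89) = -0.74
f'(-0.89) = 0.37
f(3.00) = 0.62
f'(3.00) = -0.05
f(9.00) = 0.43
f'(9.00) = -0.02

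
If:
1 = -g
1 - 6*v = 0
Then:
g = -1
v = 1/6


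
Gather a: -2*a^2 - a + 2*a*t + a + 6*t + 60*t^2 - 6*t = -2*a^2 + 2*a*t + 60*t^2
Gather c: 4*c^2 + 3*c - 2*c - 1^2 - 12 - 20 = 4*c^2 + c - 33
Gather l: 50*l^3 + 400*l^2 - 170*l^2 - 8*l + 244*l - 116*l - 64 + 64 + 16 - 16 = 50*l^3 + 230*l^2 + 120*l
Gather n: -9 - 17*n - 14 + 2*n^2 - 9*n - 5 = 2*n^2 - 26*n - 28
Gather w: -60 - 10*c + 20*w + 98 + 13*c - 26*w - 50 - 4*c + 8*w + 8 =-c + 2*w - 4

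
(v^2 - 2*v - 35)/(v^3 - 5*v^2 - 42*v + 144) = (v^2 - 2*v - 35)/(v^3 - 5*v^2 - 42*v + 144)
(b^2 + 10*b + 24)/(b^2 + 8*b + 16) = (b + 6)/(b + 4)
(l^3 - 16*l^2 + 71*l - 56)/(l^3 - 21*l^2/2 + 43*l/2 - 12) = 2*(l - 7)/(2*l - 3)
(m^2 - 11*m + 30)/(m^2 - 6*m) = (m - 5)/m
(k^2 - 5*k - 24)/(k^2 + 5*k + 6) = (k - 8)/(k + 2)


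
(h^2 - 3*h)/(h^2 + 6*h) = (h - 3)/(h + 6)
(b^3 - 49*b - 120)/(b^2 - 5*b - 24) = b + 5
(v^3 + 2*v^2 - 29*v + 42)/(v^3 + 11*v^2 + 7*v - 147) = (v - 2)/(v + 7)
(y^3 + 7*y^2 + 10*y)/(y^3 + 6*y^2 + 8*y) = (y + 5)/(y + 4)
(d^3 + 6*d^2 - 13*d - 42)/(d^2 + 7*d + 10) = (d^2 + 4*d - 21)/(d + 5)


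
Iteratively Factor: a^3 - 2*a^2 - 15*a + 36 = (a - 3)*(a^2 + a - 12) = (a - 3)*(a + 4)*(a - 3)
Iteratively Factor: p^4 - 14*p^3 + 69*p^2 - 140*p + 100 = (p - 5)*(p^3 - 9*p^2 + 24*p - 20) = (p - 5)^2*(p^2 - 4*p + 4) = (p - 5)^2*(p - 2)*(p - 2)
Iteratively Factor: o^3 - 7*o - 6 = (o - 3)*(o^2 + 3*o + 2) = (o - 3)*(o + 2)*(o + 1)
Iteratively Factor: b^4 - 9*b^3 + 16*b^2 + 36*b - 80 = (b + 2)*(b^3 - 11*b^2 + 38*b - 40) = (b - 4)*(b + 2)*(b^2 - 7*b + 10) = (b - 5)*(b - 4)*(b + 2)*(b - 2)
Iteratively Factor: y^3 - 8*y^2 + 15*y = (y)*(y^2 - 8*y + 15) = y*(y - 5)*(y - 3)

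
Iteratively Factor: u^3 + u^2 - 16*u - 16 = (u + 1)*(u^2 - 16) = (u - 4)*(u + 1)*(u + 4)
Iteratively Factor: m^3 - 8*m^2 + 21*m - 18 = (m - 3)*(m^2 - 5*m + 6) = (m - 3)^2*(m - 2)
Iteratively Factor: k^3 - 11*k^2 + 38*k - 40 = (k - 4)*(k^2 - 7*k + 10) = (k - 5)*(k - 4)*(k - 2)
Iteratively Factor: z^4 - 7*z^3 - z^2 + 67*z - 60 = (z - 1)*(z^3 - 6*z^2 - 7*z + 60) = (z - 4)*(z - 1)*(z^2 - 2*z - 15) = (z - 5)*(z - 4)*(z - 1)*(z + 3)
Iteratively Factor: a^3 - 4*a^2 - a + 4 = (a - 4)*(a^2 - 1) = (a - 4)*(a - 1)*(a + 1)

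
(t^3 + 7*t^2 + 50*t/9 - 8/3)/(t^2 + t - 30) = (t^2 + t - 4/9)/(t - 5)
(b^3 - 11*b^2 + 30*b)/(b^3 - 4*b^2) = (b^2 - 11*b + 30)/(b*(b - 4))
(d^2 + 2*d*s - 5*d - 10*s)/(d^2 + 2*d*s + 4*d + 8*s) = (d - 5)/(d + 4)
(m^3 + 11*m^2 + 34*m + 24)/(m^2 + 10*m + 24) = m + 1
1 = 1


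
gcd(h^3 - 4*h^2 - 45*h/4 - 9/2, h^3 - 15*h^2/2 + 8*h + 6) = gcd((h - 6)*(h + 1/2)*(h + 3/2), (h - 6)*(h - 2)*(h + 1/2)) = h^2 - 11*h/2 - 3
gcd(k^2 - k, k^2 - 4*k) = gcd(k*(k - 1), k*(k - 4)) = k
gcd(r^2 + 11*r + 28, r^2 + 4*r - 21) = r + 7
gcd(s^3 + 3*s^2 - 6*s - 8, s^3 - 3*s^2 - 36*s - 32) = s^2 + 5*s + 4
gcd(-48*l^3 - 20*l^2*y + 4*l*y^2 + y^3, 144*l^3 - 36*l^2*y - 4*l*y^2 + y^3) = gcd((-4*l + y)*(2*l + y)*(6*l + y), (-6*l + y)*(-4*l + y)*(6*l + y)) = -24*l^2 + 2*l*y + y^2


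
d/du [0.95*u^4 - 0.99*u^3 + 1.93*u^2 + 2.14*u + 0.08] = 3.8*u^3 - 2.97*u^2 + 3.86*u + 2.14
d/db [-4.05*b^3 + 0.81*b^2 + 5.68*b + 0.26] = -12.15*b^2 + 1.62*b + 5.68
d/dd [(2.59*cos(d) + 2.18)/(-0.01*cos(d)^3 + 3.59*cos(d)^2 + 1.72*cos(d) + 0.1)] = (-0.0518*cos(d)^3 + 9.2327*cos(d)^2 + 15.6524*cos(d) + 3.4906)*sin(d)/(0.0001*cos(d)^6 - 0.0718*cos(d)^5 + 12.8537*cos(d)^4 + 12.3476*cos(d)^3 + 3.6764*cos(d)^2 + 0.344*cos(d) + 0.01)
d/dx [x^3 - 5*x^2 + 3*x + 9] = 3*x^2 - 10*x + 3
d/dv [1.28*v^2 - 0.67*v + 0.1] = 2.56*v - 0.67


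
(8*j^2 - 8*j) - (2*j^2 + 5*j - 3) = 6*j^2 - 13*j + 3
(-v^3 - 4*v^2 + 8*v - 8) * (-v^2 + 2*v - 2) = v^5 + 2*v^4 - 14*v^3 + 32*v^2 - 32*v + 16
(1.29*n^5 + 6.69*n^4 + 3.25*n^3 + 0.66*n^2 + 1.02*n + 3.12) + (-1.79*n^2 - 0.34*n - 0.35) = 1.29*n^5 + 6.69*n^4 + 3.25*n^3 - 1.13*n^2 + 0.68*n + 2.77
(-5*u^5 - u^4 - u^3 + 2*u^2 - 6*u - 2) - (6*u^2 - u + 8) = -5*u^5 - u^4 - u^3 - 4*u^2 - 5*u - 10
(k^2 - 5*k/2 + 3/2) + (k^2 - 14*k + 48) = 2*k^2 - 33*k/2 + 99/2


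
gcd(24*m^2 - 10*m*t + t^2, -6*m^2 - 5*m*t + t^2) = -6*m + t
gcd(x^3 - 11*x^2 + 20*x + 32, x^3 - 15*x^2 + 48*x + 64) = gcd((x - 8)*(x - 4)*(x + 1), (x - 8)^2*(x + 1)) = x^2 - 7*x - 8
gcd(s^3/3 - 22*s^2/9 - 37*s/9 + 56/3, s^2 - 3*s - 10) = 1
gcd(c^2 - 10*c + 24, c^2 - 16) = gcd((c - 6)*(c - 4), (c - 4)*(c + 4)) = c - 4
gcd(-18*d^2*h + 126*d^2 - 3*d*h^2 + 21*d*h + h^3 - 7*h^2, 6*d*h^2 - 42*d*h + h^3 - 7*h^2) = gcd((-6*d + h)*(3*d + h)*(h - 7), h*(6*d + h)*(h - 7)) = h - 7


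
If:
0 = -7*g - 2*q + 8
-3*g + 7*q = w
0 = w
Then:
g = 56/55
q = 24/55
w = 0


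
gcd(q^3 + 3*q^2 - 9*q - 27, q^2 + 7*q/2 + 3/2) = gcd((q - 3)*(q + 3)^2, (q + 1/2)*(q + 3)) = q + 3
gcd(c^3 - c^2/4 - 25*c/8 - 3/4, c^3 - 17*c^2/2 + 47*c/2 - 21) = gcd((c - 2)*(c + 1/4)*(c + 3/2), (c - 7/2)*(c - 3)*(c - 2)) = c - 2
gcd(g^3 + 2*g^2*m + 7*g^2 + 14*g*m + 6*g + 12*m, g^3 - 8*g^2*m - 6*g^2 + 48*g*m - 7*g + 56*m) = g + 1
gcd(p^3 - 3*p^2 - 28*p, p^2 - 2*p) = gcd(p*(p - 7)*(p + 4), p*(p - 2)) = p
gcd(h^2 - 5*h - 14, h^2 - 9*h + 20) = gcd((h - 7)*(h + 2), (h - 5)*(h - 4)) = 1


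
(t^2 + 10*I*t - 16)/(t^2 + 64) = (t + 2*I)/(t - 8*I)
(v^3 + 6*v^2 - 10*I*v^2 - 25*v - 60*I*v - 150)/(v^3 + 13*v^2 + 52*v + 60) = (v^2 - 10*I*v - 25)/(v^2 + 7*v + 10)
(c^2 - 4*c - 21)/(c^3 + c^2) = (c^2 - 4*c - 21)/(c^2*(c + 1))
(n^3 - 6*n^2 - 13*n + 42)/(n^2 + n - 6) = n - 7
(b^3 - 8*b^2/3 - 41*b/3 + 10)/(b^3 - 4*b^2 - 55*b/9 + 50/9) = 3*(b + 3)/(3*b + 5)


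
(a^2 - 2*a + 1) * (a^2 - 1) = a^4 - 2*a^3 + 2*a - 1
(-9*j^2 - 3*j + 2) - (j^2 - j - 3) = -10*j^2 - 2*j + 5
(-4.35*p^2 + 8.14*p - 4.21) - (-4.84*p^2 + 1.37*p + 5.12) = 0.49*p^2 + 6.77*p - 9.33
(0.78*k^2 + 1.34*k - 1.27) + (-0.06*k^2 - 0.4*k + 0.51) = 0.72*k^2 + 0.94*k - 0.76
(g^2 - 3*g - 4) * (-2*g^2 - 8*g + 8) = -2*g^4 - 2*g^3 + 40*g^2 + 8*g - 32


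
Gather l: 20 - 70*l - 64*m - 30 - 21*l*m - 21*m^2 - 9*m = l*(-21*m - 70) - 21*m^2 - 73*m - 10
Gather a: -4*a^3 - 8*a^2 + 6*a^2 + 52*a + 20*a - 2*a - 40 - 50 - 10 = -4*a^3 - 2*a^2 + 70*a - 100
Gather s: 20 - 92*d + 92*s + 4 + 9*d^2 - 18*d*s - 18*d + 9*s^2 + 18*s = 9*d^2 - 110*d + 9*s^2 + s*(110 - 18*d) + 24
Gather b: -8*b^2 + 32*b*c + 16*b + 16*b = -8*b^2 + b*(32*c + 32)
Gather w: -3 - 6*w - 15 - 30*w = -36*w - 18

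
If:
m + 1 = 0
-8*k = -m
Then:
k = -1/8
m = -1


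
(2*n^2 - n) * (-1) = -2*n^2 + n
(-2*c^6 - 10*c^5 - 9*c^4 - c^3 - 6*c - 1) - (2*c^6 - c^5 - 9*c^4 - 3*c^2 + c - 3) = -4*c^6 - 9*c^5 - c^3 + 3*c^2 - 7*c + 2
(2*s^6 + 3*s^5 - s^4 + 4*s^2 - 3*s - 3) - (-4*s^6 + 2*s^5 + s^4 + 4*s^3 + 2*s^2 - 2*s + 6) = 6*s^6 + s^5 - 2*s^4 - 4*s^3 + 2*s^2 - s - 9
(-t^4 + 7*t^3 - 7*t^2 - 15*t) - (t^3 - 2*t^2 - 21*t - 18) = -t^4 + 6*t^3 - 5*t^2 + 6*t + 18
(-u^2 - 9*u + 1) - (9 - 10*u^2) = 9*u^2 - 9*u - 8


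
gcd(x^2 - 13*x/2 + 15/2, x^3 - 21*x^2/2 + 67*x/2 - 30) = x^2 - 13*x/2 + 15/2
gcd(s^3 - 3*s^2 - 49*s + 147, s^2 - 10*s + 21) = s^2 - 10*s + 21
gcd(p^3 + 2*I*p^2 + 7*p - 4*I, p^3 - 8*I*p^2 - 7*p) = p - I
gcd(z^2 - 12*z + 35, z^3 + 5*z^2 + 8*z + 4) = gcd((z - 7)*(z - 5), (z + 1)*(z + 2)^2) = 1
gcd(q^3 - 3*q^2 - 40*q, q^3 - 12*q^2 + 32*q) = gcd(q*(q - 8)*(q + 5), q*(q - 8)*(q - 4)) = q^2 - 8*q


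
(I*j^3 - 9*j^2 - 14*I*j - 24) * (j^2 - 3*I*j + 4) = I*j^5 - 6*j^4 + 17*I*j^3 - 102*j^2 + 16*I*j - 96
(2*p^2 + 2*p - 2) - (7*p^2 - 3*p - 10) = -5*p^2 + 5*p + 8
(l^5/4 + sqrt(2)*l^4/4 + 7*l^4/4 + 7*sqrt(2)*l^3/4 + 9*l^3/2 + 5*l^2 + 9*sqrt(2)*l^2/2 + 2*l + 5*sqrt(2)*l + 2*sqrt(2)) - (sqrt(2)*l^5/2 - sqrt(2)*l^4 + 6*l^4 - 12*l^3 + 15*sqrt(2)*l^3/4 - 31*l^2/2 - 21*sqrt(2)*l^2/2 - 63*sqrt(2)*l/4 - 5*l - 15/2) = -sqrt(2)*l^5/2 + l^5/4 - 17*l^4/4 + 5*sqrt(2)*l^4/4 - 2*sqrt(2)*l^3 + 33*l^3/2 + 41*l^2/2 + 15*sqrt(2)*l^2 + 7*l + 83*sqrt(2)*l/4 + 2*sqrt(2) + 15/2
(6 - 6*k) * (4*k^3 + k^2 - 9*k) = -24*k^4 + 18*k^3 + 60*k^2 - 54*k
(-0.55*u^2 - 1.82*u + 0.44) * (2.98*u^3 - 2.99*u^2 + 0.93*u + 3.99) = -1.639*u^5 - 3.7791*u^4 + 6.2415*u^3 - 5.2027*u^2 - 6.8526*u + 1.7556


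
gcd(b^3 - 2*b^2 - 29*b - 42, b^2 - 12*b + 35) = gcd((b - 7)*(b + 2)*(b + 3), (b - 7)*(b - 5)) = b - 7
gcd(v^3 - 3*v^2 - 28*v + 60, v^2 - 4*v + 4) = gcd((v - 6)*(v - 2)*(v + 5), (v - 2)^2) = v - 2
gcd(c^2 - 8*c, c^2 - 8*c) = c^2 - 8*c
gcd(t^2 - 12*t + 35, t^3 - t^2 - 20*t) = t - 5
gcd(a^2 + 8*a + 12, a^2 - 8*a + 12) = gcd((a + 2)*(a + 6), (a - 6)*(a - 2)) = 1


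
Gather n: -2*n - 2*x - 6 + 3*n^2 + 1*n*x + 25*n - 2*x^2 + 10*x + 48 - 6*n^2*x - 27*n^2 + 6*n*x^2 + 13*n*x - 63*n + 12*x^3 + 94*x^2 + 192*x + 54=n^2*(-6*x - 24) + n*(6*x^2 + 14*x - 40) + 12*x^3 + 92*x^2 + 200*x + 96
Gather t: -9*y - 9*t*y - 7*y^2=-9*t*y - 7*y^2 - 9*y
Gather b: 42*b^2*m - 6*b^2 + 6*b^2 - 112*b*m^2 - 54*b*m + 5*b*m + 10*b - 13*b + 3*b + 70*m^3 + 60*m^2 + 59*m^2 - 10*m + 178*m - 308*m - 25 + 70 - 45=42*b^2*m + b*(-112*m^2 - 49*m) + 70*m^3 + 119*m^2 - 140*m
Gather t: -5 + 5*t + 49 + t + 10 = 6*t + 54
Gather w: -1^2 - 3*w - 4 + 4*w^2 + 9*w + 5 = 4*w^2 + 6*w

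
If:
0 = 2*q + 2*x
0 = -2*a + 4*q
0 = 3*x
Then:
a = 0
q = 0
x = 0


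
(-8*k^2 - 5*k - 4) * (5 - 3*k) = 24*k^3 - 25*k^2 - 13*k - 20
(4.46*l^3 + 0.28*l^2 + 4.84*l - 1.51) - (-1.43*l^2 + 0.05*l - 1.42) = 4.46*l^3 + 1.71*l^2 + 4.79*l - 0.0900000000000001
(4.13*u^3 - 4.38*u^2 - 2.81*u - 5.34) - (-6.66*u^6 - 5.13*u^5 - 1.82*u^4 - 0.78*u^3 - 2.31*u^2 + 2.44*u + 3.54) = 6.66*u^6 + 5.13*u^5 + 1.82*u^4 + 4.91*u^3 - 2.07*u^2 - 5.25*u - 8.88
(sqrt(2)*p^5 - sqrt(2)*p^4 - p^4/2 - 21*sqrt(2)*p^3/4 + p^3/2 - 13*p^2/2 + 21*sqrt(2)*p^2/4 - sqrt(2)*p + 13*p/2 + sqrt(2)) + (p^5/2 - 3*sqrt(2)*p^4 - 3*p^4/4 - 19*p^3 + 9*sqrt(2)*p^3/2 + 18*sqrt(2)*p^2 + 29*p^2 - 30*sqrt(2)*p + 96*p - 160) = p^5/2 + sqrt(2)*p^5 - 4*sqrt(2)*p^4 - 5*p^4/4 - 37*p^3/2 - 3*sqrt(2)*p^3/4 + 45*p^2/2 + 93*sqrt(2)*p^2/4 - 31*sqrt(2)*p + 205*p/2 - 160 + sqrt(2)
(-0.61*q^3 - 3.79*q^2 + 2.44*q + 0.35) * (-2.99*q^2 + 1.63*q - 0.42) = 1.8239*q^5 + 10.3378*q^4 - 13.2171*q^3 + 4.5225*q^2 - 0.4543*q - 0.147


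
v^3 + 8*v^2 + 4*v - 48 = (v - 2)*(v + 4)*(v + 6)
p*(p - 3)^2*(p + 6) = p^4 - 27*p^2 + 54*p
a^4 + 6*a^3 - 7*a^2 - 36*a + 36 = (a - 2)*(a - 1)*(a + 3)*(a + 6)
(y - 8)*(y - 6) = y^2 - 14*y + 48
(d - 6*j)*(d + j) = d^2 - 5*d*j - 6*j^2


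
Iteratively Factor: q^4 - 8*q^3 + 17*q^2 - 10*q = (q - 2)*(q^3 - 6*q^2 + 5*q) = (q - 2)*(q - 1)*(q^2 - 5*q) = q*(q - 2)*(q - 1)*(q - 5)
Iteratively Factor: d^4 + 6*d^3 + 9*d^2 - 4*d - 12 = (d - 1)*(d^3 + 7*d^2 + 16*d + 12) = (d - 1)*(d + 2)*(d^2 + 5*d + 6) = (d - 1)*(d + 2)^2*(d + 3)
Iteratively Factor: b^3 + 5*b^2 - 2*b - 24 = (b - 2)*(b^2 + 7*b + 12) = (b - 2)*(b + 3)*(b + 4)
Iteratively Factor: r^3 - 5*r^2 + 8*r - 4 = (r - 2)*(r^2 - 3*r + 2) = (r - 2)*(r - 1)*(r - 2)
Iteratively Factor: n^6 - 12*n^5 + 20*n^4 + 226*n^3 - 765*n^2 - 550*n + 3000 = (n + 2)*(n^5 - 14*n^4 + 48*n^3 + 130*n^2 - 1025*n + 1500) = (n - 5)*(n + 2)*(n^4 - 9*n^3 + 3*n^2 + 145*n - 300) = (n - 5)^2*(n + 2)*(n^3 - 4*n^2 - 17*n + 60) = (n - 5)^2*(n - 3)*(n + 2)*(n^2 - n - 20) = (n - 5)^3*(n - 3)*(n + 2)*(n + 4)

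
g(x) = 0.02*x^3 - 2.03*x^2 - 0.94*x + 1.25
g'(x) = 0.06*x^2 - 4.06*x - 0.94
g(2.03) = -8.86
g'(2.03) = -8.93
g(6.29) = -80.00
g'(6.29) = -24.10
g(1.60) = -5.37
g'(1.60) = -7.28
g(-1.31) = -1.05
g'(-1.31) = 4.48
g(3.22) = -22.16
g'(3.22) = -13.39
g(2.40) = -12.42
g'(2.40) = -10.34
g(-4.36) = -34.90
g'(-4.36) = 17.90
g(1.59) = -5.30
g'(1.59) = -7.24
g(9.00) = -157.06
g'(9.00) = -32.62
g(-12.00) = -314.35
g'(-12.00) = 56.42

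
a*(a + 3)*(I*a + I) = I*a^3 + 4*I*a^2 + 3*I*a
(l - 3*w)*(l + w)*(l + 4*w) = l^3 + 2*l^2*w - 11*l*w^2 - 12*w^3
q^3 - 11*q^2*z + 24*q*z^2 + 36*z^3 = (q - 6*z)^2*(q + z)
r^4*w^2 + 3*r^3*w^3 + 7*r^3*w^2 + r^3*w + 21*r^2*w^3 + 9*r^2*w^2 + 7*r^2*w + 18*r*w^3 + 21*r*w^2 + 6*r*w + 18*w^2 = (r + 6)*(r + 3*w)*(r*w + 1)*(r*w + w)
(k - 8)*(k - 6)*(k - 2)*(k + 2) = k^4 - 14*k^3 + 44*k^2 + 56*k - 192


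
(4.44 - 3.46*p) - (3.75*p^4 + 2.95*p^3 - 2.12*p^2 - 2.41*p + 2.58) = -3.75*p^4 - 2.95*p^3 + 2.12*p^2 - 1.05*p + 1.86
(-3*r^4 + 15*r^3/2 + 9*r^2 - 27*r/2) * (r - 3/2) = -3*r^5 + 12*r^4 - 9*r^3/4 - 27*r^2 + 81*r/4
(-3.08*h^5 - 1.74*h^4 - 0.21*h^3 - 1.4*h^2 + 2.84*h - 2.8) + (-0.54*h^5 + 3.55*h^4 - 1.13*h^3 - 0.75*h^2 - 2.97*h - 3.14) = -3.62*h^5 + 1.81*h^4 - 1.34*h^3 - 2.15*h^2 - 0.13*h - 5.94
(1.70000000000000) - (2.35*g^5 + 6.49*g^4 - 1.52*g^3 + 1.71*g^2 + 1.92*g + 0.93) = -2.35*g^5 - 6.49*g^4 + 1.52*g^3 - 1.71*g^2 - 1.92*g + 0.77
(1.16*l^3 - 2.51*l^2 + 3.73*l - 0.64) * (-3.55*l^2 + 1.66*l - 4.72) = -4.118*l^5 + 10.8361*l^4 - 22.8833*l^3 + 20.311*l^2 - 18.668*l + 3.0208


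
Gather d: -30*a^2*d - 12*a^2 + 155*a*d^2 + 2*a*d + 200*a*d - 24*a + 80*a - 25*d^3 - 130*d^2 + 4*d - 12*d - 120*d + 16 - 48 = -12*a^2 + 56*a - 25*d^3 + d^2*(155*a - 130) + d*(-30*a^2 + 202*a - 128) - 32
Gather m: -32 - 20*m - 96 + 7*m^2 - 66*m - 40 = 7*m^2 - 86*m - 168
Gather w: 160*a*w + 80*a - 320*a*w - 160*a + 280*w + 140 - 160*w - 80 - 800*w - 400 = -80*a + w*(-160*a - 680) - 340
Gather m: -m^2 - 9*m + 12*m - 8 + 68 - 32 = -m^2 + 3*m + 28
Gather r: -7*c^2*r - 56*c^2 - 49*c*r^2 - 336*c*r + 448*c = -56*c^2 - 49*c*r^2 + 448*c + r*(-7*c^2 - 336*c)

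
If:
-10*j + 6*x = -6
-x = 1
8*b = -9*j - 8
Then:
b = -1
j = 0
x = -1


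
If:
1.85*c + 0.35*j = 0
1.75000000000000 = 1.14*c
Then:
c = 1.54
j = -8.11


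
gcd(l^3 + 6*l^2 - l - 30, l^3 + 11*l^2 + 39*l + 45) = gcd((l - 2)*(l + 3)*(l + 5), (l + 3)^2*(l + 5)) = l^2 + 8*l + 15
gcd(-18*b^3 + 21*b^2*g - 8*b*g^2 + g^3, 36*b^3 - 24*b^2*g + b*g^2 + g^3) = 6*b^2 - 5*b*g + g^2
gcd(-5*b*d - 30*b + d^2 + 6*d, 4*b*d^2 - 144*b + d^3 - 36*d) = d + 6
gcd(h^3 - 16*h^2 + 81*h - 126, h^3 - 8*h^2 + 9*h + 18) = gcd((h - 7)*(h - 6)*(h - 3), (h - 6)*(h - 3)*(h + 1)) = h^2 - 9*h + 18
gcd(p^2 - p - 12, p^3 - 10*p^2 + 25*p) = 1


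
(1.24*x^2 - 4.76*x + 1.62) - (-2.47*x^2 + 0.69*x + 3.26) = 3.71*x^2 - 5.45*x - 1.64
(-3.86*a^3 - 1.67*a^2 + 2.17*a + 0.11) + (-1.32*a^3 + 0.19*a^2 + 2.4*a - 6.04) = -5.18*a^3 - 1.48*a^2 + 4.57*a - 5.93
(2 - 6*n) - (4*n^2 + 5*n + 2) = -4*n^2 - 11*n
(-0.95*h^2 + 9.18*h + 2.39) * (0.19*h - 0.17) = -0.1805*h^3 + 1.9057*h^2 - 1.1065*h - 0.4063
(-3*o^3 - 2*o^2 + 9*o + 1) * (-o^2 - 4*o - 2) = 3*o^5 + 14*o^4 + 5*o^3 - 33*o^2 - 22*o - 2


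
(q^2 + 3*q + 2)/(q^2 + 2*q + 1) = (q + 2)/(q + 1)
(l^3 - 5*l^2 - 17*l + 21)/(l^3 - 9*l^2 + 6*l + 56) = (l^2 + 2*l - 3)/(l^2 - 2*l - 8)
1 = 1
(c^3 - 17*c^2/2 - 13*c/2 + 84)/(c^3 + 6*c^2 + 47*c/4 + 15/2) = 2*(2*c^3 - 17*c^2 - 13*c + 168)/(4*c^3 + 24*c^2 + 47*c + 30)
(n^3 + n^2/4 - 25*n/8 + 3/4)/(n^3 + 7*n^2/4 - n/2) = (n - 3/2)/n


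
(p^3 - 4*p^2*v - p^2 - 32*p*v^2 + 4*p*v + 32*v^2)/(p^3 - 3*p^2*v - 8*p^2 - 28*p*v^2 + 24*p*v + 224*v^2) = (p^2 - 8*p*v - p + 8*v)/(p^2 - 7*p*v - 8*p + 56*v)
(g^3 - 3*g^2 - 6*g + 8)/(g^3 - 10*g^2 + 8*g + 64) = (g - 1)/(g - 8)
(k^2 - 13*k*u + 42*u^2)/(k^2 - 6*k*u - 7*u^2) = (k - 6*u)/(k + u)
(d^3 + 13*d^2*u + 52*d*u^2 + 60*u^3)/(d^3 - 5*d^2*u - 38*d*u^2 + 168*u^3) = (d^2 + 7*d*u + 10*u^2)/(d^2 - 11*d*u + 28*u^2)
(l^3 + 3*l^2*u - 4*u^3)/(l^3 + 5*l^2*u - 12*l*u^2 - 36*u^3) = (-l^2 - l*u + 2*u^2)/(-l^2 - 3*l*u + 18*u^2)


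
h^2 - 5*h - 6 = (h - 6)*(h + 1)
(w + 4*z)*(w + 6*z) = w^2 + 10*w*z + 24*z^2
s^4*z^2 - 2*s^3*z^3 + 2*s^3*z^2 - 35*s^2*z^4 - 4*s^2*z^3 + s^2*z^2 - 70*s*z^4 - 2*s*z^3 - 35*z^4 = (s - 7*z)*(s + 5*z)*(s*z + z)^2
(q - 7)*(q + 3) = q^2 - 4*q - 21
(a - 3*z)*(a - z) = a^2 - 4*a*z + 3*z^2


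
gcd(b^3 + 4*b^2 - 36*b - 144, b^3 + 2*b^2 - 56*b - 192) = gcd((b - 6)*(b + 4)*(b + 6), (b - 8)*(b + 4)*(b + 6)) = b^2 + 10*b + 24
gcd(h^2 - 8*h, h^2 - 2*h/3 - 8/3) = 1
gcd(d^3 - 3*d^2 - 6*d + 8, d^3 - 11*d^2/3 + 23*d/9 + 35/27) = 1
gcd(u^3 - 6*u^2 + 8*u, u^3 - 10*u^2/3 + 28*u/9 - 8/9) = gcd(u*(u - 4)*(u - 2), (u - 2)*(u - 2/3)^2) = u - 2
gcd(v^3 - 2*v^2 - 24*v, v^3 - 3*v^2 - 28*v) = v^2 + 4*v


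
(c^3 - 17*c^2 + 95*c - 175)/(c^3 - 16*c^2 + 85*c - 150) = (c - 7)/(c - 6)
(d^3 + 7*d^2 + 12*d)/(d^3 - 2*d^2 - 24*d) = (d + 3)/(d - 6)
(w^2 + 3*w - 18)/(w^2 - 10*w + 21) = (w + 6)/(w - 7)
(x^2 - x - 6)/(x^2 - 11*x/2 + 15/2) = 2*(x + 2)/(2*x - 5)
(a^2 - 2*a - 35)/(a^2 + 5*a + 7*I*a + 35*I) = (a - 7)/(a + 7*I)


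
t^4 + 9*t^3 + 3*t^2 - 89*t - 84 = (t - 3)*(t + 1)*(t + 4)*(t + 7)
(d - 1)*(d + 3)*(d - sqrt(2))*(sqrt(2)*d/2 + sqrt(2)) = sqrt(2)*d^4/2 - d^3 + 2*sqrt(2)*d^3 - 4*d^2 + sqrt(2)*d^2/2 - 3*sqrt(2)*d - d + 6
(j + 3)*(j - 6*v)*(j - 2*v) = j^3 - 8*j^2*v + 3*j^2 + 12*j*v^2 - 24*j*v + 36*v^2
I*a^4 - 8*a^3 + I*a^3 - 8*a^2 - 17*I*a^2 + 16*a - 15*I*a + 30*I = (a + 2)*(a + 3*I)*(a + 5*I)*(I*a - I)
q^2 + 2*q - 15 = (q - 3)*(q + 5)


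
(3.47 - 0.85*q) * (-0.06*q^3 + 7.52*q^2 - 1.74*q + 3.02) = 0.051*q^4 - 6.6002*q^3 + 27.5734*q^2 - 8.6048*q + 10.4794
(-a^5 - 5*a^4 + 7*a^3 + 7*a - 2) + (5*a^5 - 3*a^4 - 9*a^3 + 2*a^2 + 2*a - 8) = 4*a^5 - 8*a^4 - 2*a^3 + 2*a^2 + 9*a - 10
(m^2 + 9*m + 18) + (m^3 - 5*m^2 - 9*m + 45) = m^3 - 4*m^2 + 63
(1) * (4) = 4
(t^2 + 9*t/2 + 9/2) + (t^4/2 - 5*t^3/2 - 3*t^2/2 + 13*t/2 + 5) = t^4/2 - 5*t^3/2 - t^2/2 + 11*t + 19/2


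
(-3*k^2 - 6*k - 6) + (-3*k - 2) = -3*k^2 - 9*k - 8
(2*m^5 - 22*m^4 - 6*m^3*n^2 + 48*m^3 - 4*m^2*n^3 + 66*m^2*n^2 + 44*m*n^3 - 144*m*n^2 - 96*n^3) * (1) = 2*m^5 - 22*m^4 - 6*m^3*n^2 + 48*m^3 - 4*m^2*n^3 + 66*m^2*n^2 + 44*m*n^3 - 144*m*n^2 - 96*n^3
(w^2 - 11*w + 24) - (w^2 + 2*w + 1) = 23 - 13*w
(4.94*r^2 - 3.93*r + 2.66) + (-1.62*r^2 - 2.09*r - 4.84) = 3.32*r^2 - 6.02*r - 2.18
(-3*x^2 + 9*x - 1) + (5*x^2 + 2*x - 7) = 2*x^2 + 11*x - 8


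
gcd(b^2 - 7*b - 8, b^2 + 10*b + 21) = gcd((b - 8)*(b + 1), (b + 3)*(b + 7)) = 1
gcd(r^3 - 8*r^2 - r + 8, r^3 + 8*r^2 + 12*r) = 1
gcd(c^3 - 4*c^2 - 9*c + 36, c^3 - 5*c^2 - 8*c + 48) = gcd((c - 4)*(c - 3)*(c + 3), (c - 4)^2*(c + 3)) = c^2 - c - 12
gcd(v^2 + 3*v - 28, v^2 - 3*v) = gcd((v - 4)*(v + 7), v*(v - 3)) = 1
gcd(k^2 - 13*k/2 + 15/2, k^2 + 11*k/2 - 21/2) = k - 3/2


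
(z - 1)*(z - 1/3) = z^2 - 4*z/3 + 1/3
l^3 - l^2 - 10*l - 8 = (l - 4)*(l + 1)*(l + 2)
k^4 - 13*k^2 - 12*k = k*(k - 4)*(k + 1)*(k + 3)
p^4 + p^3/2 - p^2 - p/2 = p*(p - 1)*(p + 1/2)*(p + 1)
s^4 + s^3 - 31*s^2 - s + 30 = (s - 5)*(s - 1)*(s + 1)*(s + 6)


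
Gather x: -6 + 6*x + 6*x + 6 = 12*x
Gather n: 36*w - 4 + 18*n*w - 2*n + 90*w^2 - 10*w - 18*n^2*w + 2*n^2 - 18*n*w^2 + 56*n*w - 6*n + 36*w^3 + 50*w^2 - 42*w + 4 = n^2*(2 - 18*w) + n*(-18*w^2 + 74*w - 8) + 36*w^3 + 140*w^2 - 16*w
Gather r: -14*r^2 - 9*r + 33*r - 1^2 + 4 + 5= -14*r^2 + 24*r + 8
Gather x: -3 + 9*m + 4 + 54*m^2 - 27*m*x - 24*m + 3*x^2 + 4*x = 54*m^2 - 15*m + 3*x^2 + x*(4 - 27*m) + 1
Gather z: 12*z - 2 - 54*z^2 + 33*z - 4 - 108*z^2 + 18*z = -162*z^2 + 63*z - 6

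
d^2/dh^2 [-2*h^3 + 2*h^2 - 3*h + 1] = 4 - 12*h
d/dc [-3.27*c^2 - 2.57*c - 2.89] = -6.54*c - 2.57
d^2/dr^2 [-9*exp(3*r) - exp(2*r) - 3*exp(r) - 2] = (-81*exp(2*r) - 4*exp(r) - 3)*exp(r)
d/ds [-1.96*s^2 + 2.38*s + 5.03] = 2.38 - 3.92*s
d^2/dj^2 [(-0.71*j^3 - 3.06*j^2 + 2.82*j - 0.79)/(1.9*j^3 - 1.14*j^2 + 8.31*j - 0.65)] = (7.105427357601e-15*j^7 - 25.16892*j^6 + 128.34234*j^5 + 208.49232*j^4 - 262.234026*j^3 - 2.59241400000019*j^2 + 24.712446*j - 80.059098)/(6.859*j^9 - 12.3462*j^8 + 97.40502*j^7 - 116.517804*j^6 + 434.466198*j^5 - 300.283182*j^4 + 613.210701*j^3 - 136.104345*j^2 + 10.532925*j - 0.274625)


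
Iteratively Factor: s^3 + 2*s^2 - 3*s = (s)*(s^2 + 2*s - 3) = s*(s + 3)*(s - 1)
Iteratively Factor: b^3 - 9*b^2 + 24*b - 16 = (b - 1)*(b^2 - 8*b + 16) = (b - 4)*(b - 1)*(b - 4)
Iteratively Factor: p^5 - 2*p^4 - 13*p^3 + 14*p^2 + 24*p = (p + 3)*(p^4 - 5*p^3 + 2*p^2 + 8*p) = (p + 1)*(p + 3)*(p^3 - 6*p^2 + 8*p) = (p - 4)*(p + 1)*(p + 3)*(p^2 - 2*p) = (p - 4)*(p - 2)*(p + 1)*(p + 3)*(p)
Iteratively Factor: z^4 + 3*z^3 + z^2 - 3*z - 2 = (z - 1)*(z^3 + 4*z^2 + 5*z + 2) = (z - 1)*(z + 1)*(z^2 + 3*z + 2) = (z - 1)*(z + 1)*(z + 2)*(z + 1)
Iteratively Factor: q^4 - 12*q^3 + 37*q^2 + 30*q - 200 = (q - 5)*(q^3 - 7*q^2 + 2*q + 40) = (q - 5)*(q - 4)*(q^2 - 3*q - 10) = (q - 5)^2*(q - 4)*(q + 2)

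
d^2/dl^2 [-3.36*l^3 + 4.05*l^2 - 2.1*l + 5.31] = 8.1 - 20.16*l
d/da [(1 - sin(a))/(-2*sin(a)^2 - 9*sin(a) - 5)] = (4*sin(a) + cos(2*a) + 13)*cos(a)/(9*sin(a) - cos(2*a) + 6)^2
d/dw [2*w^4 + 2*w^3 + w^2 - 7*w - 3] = 8*w^3 + 6*w^2 + 2*w - 7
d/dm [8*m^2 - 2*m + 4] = 16*m - 2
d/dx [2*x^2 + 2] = 4*x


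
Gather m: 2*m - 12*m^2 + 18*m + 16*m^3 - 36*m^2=16*m^3 - 48*m^2 + 20*m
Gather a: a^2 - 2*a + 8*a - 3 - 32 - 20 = a^2 + 6*a - 55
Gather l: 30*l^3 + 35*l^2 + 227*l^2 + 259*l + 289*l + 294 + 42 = 30*l^3 + 262*l^2 + 548*l + 336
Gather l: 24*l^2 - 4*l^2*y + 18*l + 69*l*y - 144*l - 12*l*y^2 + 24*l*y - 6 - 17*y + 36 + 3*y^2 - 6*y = l^2*(24 - 4*y) + l*(-12*y^2 + 93*y - 126) + 3*y^2 - 23*y + 30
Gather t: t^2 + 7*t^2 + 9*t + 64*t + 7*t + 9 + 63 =8*t^2 + 80*t + 72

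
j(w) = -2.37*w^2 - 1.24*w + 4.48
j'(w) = -4.74*w - 1.24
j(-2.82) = -10.87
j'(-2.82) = 12.13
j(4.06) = -39.62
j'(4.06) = -20.48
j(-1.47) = 1.18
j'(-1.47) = 5.73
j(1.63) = -3.84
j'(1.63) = -8.97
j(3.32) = -25.76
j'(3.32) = -16.98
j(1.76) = -5.04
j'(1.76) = -9.58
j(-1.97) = -2.27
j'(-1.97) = 8.10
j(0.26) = 4.00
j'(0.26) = -2.47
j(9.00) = -198.65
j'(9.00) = -43.90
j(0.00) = 4.48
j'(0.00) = -1.24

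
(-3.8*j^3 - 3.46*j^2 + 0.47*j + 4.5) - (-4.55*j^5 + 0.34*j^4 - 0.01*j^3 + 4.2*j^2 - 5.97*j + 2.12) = 4.55*j^5 - 0.34*j^4 - 3.79*j^3 - 7.66*j^2 + 6.44*j + 2.38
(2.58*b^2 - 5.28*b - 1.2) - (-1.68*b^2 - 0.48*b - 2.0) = 4.26*b^2 - 4.8*b + 0.8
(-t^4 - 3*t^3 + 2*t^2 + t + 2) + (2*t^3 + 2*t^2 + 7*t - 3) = -t^4 - t^3 + 4*t^2 + 8*t - 1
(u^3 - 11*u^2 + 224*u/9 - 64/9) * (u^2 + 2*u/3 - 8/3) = u^5 - 31*u^4/3 + 134*u^3/9 + 1048*u^2/27 - 640*u/9 + 512/27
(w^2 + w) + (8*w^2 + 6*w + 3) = 9*w^2 + 7*w + 3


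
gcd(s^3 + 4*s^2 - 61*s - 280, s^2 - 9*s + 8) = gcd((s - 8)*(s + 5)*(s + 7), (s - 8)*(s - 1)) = s - 8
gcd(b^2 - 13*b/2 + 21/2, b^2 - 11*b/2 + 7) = b - 7/2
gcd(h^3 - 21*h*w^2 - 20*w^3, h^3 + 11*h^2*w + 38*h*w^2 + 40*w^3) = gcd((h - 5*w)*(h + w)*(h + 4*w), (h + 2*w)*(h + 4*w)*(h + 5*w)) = h + 4*w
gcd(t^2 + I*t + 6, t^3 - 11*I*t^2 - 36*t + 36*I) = t - 2*I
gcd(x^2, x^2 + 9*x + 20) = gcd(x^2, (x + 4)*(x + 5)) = 1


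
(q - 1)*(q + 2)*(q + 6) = q^3 + 7*q^2 + 4*q - 12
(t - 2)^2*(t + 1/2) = t^3 - 7*t^2/2 + 2*t + 2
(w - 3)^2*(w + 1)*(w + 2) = w^4 - 3*w^3 - 7*w^2 + 15*w + 18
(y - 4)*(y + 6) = y^2 + 2*y - 24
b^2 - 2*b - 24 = (b - 6)*(b + 4)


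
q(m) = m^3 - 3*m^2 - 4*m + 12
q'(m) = 3*m^2 - 6*m - 4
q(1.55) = 2.32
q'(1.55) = -6.09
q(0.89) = 6.77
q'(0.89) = -6.96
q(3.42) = 3.23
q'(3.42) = 10.57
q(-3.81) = -71.61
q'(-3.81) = 62.41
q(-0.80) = 12.77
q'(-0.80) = 2.72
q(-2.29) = -6.58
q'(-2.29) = 25.47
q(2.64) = -1.07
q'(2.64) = 1.07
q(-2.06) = -1.23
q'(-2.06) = 21.09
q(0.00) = 12.00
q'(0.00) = -4.00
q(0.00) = 12.00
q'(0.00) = -4.00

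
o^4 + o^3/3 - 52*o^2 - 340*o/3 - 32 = (o - 8)*(o + 1/3)*(o + 2)*(o + 6)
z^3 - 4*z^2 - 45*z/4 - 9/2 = (z - 6)*(z + 1/2)*(z + 3/2)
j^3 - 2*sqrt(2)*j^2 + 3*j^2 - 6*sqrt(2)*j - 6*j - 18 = (j + 3)*(j - 3*sqrt(2))*(j + sqrt(2))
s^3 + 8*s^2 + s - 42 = (s - 2)*(s + 3)*(s + 7)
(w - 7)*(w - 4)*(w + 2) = w^3 - 9*w^2 + 6*w + 56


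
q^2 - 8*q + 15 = (q - 5)*(q - 3)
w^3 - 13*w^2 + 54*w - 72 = (w - 6)*(w - 4)*(w - 3)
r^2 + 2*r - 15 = (r - 3)*(r + 5)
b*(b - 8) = b^2 - 8*b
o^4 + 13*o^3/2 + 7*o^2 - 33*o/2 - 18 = (o - 3/2)*(o + 1)*(o + 3)*(o + 4)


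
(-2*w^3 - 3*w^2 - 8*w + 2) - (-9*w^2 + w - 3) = -2*w^3 + 6*w^2 - 9*w + 5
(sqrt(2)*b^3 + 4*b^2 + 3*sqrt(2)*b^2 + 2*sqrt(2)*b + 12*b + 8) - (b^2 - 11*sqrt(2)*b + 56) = sqrt(2)*b^3 + 3*b^2 + 3*sqrt(2)*b^2 + 12*b + 13*sqrt(2)*b - 48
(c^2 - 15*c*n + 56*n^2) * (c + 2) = c^3 - 15*c^2*n + 2*c^2 + 56*c*n^2 - 30*c*n + 112*n^2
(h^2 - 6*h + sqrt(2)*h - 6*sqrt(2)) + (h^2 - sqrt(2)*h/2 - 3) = 2*h^2 - 6*h + sqrt(2)*h/2 - 6*sqrt(2) - 3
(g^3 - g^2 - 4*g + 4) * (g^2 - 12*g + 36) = g^5 - 13*g^4 + 44*g^3 + 16*g^2 - 192*g + 144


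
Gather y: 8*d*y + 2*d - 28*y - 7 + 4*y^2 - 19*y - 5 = 2*d + 4*y^2 + y*(8*d - 47) - 12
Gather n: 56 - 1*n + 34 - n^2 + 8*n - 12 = -n^2 + 7*n + 78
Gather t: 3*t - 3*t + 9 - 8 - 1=0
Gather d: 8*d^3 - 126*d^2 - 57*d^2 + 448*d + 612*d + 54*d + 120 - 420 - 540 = 8*d^3 - 183*d^2 + 1114*d - 840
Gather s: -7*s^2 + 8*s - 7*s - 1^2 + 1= -7*s^2 + s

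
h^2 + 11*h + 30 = (h + 5)*(h + 6)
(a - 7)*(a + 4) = a^2 - 3*a - 28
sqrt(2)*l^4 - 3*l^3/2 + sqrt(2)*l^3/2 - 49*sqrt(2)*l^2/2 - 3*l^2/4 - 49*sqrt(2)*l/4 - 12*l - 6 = (l + 1/2)*(l - 4*sqrt(2))*(l + 3*sqrt(2))*(sqrt(2)*l + 1/2)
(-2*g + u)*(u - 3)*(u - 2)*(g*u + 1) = -2*g^2*u^3 + 10*g^2*u^2 - 12*g^2*u + g*u^4 - 5*g*u^3 + 4*g*u^2 + 10*g*u - 12*g + u^3 - 5*u^2 + 6*u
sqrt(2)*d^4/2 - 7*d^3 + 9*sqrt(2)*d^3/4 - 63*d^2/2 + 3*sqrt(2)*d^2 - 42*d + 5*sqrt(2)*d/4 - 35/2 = (d + 1)*(d + 5/2)*(d - 7*sqrt(2))*(sqrt(2)*d/2 + sqrt(2)/2)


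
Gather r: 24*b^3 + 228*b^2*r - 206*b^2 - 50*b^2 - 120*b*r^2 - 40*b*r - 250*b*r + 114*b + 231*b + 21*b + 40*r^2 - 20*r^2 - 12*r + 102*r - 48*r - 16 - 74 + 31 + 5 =24*b^3 - 256*b^2 + 366*b + r^2*(20 - 120*b) + r*(228*b^2 - 290*b + 42) - 54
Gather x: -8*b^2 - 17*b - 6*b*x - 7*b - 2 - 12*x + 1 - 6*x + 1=-8*b^2 - 24*b + x*(-6*b - 18)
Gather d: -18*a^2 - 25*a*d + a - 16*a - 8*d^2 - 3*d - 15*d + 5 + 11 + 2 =-18*a^2 - 15*a - 8*d^2 + d*(-25*a - 18) + 18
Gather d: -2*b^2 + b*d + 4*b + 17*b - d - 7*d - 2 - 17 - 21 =-2*b^2 + 21*b + d*(b - 8) - 40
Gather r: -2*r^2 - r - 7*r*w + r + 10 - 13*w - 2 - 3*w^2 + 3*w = -2*r^2 - 7*r*w - 3*w^2 - 10*w + 8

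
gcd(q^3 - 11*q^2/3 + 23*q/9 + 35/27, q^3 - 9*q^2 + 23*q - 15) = 1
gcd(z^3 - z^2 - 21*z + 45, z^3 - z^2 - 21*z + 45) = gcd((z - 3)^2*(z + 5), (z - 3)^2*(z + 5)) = z^3 - z^2 - 21*z + 45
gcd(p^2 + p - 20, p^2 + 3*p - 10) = p + 5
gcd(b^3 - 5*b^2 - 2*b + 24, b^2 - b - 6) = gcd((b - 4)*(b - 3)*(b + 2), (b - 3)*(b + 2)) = b^2 - b - 6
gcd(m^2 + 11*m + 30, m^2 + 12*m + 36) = m + 6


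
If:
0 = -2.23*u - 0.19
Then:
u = -0.09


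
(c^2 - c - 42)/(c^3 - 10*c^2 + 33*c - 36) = (c^2 - c - 42)/(c^3 - 10*c^2 + 33*c - 36)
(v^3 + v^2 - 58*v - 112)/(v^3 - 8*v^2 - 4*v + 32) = (v + 7)/(v - 2)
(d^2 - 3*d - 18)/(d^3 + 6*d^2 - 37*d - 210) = (d + 3)/(d^2 + 12*d + 35)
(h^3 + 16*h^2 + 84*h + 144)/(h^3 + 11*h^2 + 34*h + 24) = (h + 6)/(h + 1)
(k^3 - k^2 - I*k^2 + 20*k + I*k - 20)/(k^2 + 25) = (k^2 + k*(-1 + 4*I) - 4*I)/(k + 5*I)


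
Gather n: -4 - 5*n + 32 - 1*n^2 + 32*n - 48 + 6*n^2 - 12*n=5*n^2 + 15*n - 20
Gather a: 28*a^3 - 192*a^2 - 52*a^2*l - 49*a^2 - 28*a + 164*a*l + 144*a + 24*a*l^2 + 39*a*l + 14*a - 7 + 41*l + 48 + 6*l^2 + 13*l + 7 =28*a^3 + a^2*(-52*l - 241) + a*(24*l^2 + 203*l + 130) + 6*l^2 + 54*l + 48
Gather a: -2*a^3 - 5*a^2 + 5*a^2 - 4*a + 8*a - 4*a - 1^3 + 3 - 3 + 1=-2*a^3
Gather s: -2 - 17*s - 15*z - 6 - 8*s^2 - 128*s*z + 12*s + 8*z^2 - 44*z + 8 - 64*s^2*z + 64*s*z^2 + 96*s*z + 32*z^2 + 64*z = s^2*(-64*z - 8) + s*(64*z^2 - 32*z - 5) + 40*z^2 + 5*z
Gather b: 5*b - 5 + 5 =5*b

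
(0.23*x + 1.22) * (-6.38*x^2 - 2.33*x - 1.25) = -1.4674*x^3 - 8.3195*x^2 - 3.1301*x - 1.525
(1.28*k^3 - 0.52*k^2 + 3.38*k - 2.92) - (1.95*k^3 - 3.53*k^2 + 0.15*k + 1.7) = -0.67*k^3 + 3.01*k^2 + 3.23*k - 4.62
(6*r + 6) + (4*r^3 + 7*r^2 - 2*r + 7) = 4*r^3 + 7*r^2 + 4*r + 13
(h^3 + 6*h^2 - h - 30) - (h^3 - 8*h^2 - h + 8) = 14*h^2 - 38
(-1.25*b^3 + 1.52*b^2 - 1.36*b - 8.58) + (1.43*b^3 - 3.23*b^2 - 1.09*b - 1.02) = 0.18*b^3 - 1.71*b^2 - 2.45*b - 9.6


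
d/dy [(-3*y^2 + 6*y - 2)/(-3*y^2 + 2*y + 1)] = 2*(6*y^2 - 9*y + 5)/(9*y^4 - 12*y^3 - 2*y^2 + 4*y + 1)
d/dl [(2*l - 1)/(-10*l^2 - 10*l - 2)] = (10*l^2 - 10*l - 7)/(2*(25*l^4 + 50*l^3 + 35*l^2 + 10*l + 1))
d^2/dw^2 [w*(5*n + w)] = 2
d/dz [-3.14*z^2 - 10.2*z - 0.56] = -6.28*z - 10.2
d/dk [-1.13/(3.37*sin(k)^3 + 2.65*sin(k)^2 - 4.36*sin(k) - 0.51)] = (11.4243*sin(k)^2 + 5.989*sin(k) - 4.9268)*cos(k)/(3.37*sin(k)^3 + 2.65*sin(k)^2 - 4.36*sin(k) - 0.51)^2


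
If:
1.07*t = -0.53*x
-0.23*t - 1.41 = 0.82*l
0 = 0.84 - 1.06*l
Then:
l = 0.79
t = -8.96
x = 18.08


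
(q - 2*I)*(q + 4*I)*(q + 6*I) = q^3 + 8*I*q^2 - 4*q + 48*I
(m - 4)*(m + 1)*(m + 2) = m^3 - m^2 - 10*m - 8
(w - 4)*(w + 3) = w^2 - w - 12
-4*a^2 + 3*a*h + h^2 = (-a + h)*(4*a + h)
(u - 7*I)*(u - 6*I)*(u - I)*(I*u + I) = I*u^4 + 14*u^3 + I*u^3 + 14*u^2 - 55*I*u^2 - 42*u - 55*I*u - 42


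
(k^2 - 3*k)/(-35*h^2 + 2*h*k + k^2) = k*(k - 3)/(-35*h^2 + 2*h*k + k^2)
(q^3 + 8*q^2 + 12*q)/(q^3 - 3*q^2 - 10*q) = (q + 6)/(q - 5)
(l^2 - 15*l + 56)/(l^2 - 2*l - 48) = (l - 7)/(l + 6)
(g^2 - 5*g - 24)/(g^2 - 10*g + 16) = (g + 3)/(g - 2)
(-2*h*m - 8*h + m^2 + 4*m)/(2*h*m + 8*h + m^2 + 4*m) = (-2*h + m)/(2*h + m)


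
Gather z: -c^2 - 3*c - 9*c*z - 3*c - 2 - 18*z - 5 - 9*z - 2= -c^2 - 6*c + z*(-9*c - 27) - 9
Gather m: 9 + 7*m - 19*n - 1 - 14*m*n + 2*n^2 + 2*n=m*(7 - 14*n) + 2*n^2 - 17*n + 8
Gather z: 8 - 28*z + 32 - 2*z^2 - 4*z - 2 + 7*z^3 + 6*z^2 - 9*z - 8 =7*z^3 + 4*z^2 - 41*z + 30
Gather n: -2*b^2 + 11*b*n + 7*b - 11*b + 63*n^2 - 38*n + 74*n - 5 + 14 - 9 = -2*b^2 - 4*b + 63*n^2 + n*(11*b + 36)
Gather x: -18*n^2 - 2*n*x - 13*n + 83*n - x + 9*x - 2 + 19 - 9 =-18*n^2 + 70*n + x*(8 - 2*n) + 8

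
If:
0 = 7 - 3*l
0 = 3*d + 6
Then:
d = -2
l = 7/3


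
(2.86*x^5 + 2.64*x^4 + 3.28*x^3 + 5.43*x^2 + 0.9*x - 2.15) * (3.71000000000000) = 10.6106*x^5 + 9.7944*x^4 + 12.1688*x^3 + 20.1453*x^2 + 3.339*x - 7.9765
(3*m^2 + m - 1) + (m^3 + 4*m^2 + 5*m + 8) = m^3 + 7*m^2 + 6*m + 7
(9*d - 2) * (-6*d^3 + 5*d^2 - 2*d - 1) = -54*d^4 + 57*d^3 - 28*d^2 - 5*d + 2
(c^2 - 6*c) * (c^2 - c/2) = c^4 - 13*c^3/2 + 3*c^2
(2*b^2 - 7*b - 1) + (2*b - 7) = 2*b^2 - 5*b - 8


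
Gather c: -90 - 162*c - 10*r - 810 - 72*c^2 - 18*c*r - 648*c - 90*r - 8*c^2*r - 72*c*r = c^2*(-8*r - 72) + c*(-90*r - 810) - 100*r - 900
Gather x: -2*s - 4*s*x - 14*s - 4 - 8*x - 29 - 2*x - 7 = -16*s + x*(-4*s - 10) - 40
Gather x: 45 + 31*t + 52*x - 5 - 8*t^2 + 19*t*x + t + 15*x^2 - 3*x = -8*t^2 + 32*t + 15*x^2 + x*(19*t + 49) + 40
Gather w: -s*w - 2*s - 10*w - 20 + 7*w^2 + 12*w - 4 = -2*s + 7*w^2 + w*(2 - s) - 24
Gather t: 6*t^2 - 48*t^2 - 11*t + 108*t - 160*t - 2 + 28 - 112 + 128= -42*t^2 - 63*t + 42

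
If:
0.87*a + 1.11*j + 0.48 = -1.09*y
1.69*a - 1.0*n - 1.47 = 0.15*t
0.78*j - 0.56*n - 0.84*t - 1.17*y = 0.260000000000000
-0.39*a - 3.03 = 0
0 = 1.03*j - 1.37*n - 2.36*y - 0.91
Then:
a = -7.77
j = -1.47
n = -14.26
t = -2.27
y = 7.25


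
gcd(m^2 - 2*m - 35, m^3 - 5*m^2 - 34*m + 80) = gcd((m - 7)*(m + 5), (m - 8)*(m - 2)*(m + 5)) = m + 5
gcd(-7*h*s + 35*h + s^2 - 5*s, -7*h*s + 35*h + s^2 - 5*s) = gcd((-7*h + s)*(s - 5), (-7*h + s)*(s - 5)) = -7*h*s + 35*h + s^2 - 5*s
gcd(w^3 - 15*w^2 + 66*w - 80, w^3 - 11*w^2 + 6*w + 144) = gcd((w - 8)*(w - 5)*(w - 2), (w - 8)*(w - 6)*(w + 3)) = w - 8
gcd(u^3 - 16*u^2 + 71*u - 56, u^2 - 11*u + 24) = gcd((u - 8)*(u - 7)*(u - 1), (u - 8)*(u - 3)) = u - 8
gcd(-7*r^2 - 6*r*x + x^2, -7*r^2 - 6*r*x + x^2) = -7*r^2 - 6*r*x + x^2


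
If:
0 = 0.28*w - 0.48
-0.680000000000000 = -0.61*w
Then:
No Solution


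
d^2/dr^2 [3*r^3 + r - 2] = 18*r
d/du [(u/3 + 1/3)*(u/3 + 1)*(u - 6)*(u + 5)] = 4*u^3/9 + u^2 - 62*u/9 - 41/3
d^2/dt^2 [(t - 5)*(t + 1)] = 2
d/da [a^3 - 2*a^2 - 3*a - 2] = 3*a^2 - 4*a - 3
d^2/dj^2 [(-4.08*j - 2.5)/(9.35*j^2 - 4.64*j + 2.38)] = (-(4.08*j + 2.5)*(18.7*j - 4.64)*(37.4*j - 9.28) + (228.888*j + 8.8876)*(9.35*j^2 - 4.64*j + 2.38))/(9.35*j^2 - 4.64*j + 2.38)^3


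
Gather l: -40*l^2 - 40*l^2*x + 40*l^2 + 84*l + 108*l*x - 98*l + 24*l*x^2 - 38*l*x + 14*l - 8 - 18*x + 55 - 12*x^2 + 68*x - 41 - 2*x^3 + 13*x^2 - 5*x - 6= -40*l^2*x + l*(24*x^2 + 70*x) - 2*x^3 + x^2 + 45*x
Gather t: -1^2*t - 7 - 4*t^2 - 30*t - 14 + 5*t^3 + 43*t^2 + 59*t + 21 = 5*t^3 + 39*t^2 + 28*t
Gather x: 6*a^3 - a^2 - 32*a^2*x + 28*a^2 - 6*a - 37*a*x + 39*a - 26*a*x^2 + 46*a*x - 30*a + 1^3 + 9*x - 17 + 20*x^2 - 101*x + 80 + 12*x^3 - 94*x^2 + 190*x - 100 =6*a^3 + 27*a^2 + 3*a + 12*x^3 + x^2*(-26*a - 74) + x*(-32*a^2 + 9*a + 98) - 36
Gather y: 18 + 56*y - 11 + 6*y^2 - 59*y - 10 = 6*y^2 - 3*y - 3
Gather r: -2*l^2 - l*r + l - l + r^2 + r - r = -2*l^2 - l*r + r^2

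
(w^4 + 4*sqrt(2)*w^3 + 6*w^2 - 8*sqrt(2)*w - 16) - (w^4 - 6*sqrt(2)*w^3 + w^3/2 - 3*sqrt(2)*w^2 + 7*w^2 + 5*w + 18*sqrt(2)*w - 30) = -w^3/2 + 10*sqrt(2)*w^3 - w^2 + 3*sqrt(2)*w^2 - 26*sqrt(2)*w - 5*w + 14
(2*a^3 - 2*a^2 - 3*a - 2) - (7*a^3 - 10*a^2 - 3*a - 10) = -5*a^3 + 8*a^2 + 8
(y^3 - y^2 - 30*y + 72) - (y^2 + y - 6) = y^3 - 2*y^2 - 31*y + 78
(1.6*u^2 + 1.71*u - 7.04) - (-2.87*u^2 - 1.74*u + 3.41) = 4.47*u^2 + 3.45*u - 10.45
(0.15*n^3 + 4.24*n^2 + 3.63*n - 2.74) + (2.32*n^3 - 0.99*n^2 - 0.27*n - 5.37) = 2.47*n^3 + 3.25*n^2 + 3.36*n - 8.11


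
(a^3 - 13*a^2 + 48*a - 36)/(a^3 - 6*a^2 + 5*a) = (a^2 - 12*a + 36)/(a*(a - 5))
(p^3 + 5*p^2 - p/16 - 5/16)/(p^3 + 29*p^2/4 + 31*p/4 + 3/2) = (4*p^2 + 19*p - 5)/(4*(p^2 + 7*p + 6))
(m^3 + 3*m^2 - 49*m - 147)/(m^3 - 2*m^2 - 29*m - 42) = (m + 7)/(m + 2)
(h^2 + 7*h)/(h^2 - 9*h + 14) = h*(h + 7)/(h^2 - 9*h + 14)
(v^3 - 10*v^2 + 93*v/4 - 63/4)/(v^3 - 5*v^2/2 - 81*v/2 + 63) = (v - 3/2)/(v + 6)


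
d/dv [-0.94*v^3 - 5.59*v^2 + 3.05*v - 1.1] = -2.82*v^2 - 11.18*v + 3.05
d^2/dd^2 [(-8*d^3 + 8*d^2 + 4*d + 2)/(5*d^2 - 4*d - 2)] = 4*(26*d^3 + 99*d^2 - 48*d + 26)/(125*d^6 - 300*d^5 + 90*d^4 + 176*d^3 - 36*d^2 - 48*d - 8)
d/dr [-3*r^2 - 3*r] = -6*r - 3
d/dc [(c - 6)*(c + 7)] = 2*c + 1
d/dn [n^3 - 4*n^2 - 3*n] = 3*n^2 - 8*n - 3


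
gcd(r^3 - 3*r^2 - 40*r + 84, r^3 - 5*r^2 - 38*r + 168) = r^2 - r - 42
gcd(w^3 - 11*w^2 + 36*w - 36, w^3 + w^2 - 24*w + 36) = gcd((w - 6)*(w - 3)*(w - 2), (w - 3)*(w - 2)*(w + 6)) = w^2 - 5*w + 6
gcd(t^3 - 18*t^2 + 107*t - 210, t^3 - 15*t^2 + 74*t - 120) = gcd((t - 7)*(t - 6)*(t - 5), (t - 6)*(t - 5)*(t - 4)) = t^2 - 11*t + 30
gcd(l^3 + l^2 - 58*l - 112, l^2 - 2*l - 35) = 1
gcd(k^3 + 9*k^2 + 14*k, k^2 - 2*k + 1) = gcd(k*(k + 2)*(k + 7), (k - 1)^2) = 1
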